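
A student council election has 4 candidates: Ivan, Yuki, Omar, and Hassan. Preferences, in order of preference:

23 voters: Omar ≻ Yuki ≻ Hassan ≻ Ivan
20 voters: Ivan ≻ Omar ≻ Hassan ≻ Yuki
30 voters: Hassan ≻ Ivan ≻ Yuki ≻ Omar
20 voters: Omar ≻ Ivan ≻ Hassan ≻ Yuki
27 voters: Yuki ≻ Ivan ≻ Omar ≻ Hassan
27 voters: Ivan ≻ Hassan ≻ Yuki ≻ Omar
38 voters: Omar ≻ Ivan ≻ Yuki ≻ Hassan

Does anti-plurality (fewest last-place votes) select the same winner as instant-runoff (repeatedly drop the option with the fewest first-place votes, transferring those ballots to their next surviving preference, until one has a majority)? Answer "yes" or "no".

yes

Anti-plurality — last-place votes: Ivan 23, Yuki 40, Omar 57, Hassan 65. Winner: Ivan.
Instant-runoff — R1 Ivan 47, Yuki 27, Omar 81, Hassan 30 (Yuki out); R2 Ivan 74, Omar 81, Hassan 30 (Hassan out); R3 Ivan 104, Omar 81 (Ivan winner). Winner: Ivan.
The two methods agree.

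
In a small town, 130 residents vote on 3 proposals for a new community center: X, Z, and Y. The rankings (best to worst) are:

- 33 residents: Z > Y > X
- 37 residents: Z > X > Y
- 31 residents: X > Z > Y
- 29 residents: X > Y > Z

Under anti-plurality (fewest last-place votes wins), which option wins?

Last-place votes: X 33, Z 29, Y 68.
Z is ranked last by the fewest voters, so Z wins.

Z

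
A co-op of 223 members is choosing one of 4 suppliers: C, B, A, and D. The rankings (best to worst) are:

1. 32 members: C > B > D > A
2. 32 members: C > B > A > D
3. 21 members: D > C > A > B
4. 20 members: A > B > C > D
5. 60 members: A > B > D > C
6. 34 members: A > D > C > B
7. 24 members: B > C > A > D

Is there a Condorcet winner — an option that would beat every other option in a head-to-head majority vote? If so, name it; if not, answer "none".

A vs C: 114–109 for A.
A vs B: 135–88 for A.
A vs D: 170–53 for A.
A beats every other option head-to-head.

A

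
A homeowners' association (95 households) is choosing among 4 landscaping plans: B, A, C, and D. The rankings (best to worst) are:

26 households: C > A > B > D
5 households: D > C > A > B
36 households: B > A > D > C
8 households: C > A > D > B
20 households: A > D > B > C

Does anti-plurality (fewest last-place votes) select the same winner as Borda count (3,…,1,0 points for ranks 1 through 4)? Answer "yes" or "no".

yes

Anti-plurality — last-place votes: B 13, A 0, C 56, D 26. Winner: A.
Borda — scores: B 154, A 205, C 112, D 99. Winner: A.
The two methods agree.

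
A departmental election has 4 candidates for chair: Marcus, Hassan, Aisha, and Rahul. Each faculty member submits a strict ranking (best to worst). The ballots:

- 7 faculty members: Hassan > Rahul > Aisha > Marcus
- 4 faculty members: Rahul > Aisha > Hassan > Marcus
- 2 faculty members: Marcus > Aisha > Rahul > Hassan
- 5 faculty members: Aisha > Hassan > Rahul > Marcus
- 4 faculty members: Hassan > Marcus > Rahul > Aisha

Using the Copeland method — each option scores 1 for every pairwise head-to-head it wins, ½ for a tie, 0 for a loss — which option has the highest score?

Hassan

Marcus: loses to Hassan, Aisha, and Rahul → score 0.
Hassan: beats Marcus and Rahul; ties Aisha → score 2.5.
Aisha: beats Marcus; ties Hassan; loses to Rahul → score 1.5.
Rahul: beats Marcus and Aisha; loses to Hassan → score 2.
Hassan has the best pairwise record.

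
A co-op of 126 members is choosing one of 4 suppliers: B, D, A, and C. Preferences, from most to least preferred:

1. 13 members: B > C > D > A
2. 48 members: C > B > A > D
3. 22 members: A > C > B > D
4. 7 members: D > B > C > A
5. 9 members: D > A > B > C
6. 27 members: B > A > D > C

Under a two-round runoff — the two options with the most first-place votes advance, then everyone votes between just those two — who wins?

Round 1 first-place votes: B 40, D 16, A 22, C 48.
C and B advance.
Runoff: C is preferred to B by 70 voters; B by 56.
C wins the runoff.

C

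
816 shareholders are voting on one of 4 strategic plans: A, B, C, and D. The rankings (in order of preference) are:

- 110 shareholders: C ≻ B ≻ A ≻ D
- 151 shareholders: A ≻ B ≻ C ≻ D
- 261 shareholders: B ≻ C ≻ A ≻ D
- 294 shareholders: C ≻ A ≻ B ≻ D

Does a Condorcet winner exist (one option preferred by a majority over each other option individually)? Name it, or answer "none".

none

Checking pairwise contests:
C beats A 665–151.
A beats B 445–371.
B beats C 412–404.
A beats D 816–0.
Every option loses at least one head-to-head, so there is no Condorcet winner.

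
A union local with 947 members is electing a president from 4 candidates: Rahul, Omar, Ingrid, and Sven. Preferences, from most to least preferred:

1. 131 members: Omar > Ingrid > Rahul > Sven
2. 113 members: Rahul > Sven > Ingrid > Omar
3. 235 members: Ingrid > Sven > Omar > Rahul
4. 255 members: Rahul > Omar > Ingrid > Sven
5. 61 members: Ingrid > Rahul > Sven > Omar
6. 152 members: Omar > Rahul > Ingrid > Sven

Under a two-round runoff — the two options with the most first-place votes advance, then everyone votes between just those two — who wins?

Rahul

Round 1 first-place votes: Rahul 368, Omar 283, Ingrid 296, Sven 0.
Rahul and Ingrid advance.
Runoff: Rahul is preferred to Ingrid by 520 voters; Ingrid by 427.
Rahul wins the runoff.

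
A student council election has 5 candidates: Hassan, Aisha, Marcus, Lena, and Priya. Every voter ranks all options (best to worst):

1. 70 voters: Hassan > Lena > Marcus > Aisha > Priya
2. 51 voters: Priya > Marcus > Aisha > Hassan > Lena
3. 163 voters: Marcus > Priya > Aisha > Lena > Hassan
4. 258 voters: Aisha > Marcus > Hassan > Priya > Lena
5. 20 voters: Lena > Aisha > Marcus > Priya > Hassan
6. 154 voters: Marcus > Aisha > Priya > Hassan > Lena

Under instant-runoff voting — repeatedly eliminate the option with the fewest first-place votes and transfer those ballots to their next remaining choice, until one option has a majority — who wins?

Round 1: Hassan 70, Aisha 258, Marcus 317, Lena 20, Priya 51. Eliminate Lena.
Round 2: Hassan 70, Aisha 278, Marcus 317, Priya 51. Eliminate Priya.
Round 3: Hassan 70, Aisha 278, Marcus 368. Marcus has a majority.

Marcus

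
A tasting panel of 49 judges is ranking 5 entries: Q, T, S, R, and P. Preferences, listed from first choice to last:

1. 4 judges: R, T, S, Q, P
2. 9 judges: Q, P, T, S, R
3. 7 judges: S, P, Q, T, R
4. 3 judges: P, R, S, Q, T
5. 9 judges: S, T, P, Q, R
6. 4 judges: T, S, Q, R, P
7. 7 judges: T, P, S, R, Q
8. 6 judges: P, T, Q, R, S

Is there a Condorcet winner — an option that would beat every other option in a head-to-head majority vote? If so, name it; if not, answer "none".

P

P vs Q: 32–17 for P.
P vs T: 25–24 for P.
P vs S: 25–24 for P.
P vs R: 41–8 for P.
P beats every other option head-to-head.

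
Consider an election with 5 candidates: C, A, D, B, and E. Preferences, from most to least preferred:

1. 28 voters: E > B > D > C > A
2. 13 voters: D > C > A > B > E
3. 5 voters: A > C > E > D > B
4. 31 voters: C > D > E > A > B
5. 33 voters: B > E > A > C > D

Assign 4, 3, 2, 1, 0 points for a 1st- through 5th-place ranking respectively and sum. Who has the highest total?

C: 28·1 + 13·3 + 5·3 + 31·4 + 33·1 = 239
A: 28·0 + 13·2 + 5·4 + 31·1 + 33·2 = 143
D: 28·2 + 13·4 + 5·1 + 31·3 + 33·0 = 206
B: 28·3 + 13·1 + 5·0 + 31·0 + 33·4 = 229
E: 28·4 + 13·0 + 5·2 + 31·2 + 33·3 = 283
E has the highest Borda score (283).

E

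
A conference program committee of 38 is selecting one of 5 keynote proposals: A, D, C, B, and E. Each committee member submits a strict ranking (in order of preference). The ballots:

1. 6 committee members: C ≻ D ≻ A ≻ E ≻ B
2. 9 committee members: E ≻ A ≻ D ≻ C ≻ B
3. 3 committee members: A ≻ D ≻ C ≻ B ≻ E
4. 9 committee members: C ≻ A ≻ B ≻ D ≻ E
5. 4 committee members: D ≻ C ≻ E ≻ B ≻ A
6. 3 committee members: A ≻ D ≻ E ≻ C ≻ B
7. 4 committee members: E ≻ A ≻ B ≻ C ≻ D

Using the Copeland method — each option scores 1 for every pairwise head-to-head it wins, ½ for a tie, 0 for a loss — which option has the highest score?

A: beats D, B, and E; ties C → score 3.5.
D: beats B and E; ties C; loses to A → score 2.5.
C: beats B and E; ties A and D → score 3.
B: loses to A, D, C, and E → score 0.
E: beats B; loses to A, D, and C → score 1.
A has the best pairwise record.

A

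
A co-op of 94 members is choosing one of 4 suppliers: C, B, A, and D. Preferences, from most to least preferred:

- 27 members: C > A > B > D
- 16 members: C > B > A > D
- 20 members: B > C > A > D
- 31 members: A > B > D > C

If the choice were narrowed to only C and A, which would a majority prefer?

C

Voters preferring C to A: 63; preferring A to C: 31.
C wins the head-to-head.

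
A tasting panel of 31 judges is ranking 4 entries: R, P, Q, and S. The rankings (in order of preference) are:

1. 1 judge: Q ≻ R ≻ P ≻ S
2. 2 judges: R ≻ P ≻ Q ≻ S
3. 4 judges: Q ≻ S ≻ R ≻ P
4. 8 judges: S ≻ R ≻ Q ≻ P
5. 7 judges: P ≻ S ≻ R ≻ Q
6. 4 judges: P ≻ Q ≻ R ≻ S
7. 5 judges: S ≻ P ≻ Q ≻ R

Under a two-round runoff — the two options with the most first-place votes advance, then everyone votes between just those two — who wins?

S

Round 1 first-place votes: R 2, P 11, Q 5, S 13.
S and P advance.
Runoff: S is preferred to P by 17 voters; P by 14.
S wins the runoff.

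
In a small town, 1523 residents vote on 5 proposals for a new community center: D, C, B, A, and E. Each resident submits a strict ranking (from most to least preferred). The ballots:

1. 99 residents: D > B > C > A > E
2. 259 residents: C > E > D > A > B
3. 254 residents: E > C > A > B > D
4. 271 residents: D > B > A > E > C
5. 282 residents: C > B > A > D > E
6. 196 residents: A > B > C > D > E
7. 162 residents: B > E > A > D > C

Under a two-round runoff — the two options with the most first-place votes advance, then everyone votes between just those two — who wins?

C

Round 1 first-place votes: D 370, C 541, B 162, A 196, E 254.
C and D advance.
Runoff: C is preferred to D by 991 voters; D by 532.
C wins the runoff.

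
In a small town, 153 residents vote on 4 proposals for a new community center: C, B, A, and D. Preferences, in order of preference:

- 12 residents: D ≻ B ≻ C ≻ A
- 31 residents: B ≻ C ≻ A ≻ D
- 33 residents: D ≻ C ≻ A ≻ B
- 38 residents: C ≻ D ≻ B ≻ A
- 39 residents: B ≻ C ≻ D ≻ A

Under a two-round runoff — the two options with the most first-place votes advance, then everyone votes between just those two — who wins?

Round 1 first-place votes: C 38, B 70, A 0, D 45.
B and D advance.
Runoff: B is preferred to D by 70 voters; D by 83.
D wins the runoff.

D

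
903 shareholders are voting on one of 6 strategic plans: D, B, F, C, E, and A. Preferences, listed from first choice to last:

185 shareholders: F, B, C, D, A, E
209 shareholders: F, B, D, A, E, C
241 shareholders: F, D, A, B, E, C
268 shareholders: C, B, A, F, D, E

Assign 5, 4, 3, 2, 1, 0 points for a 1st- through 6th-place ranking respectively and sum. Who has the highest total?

D: 185·2 + 209·3 + 241·4 + 268·1 = 2229
B: 185·4 + 209·4 + 241·2 + 268·4 = 3130
F: 185·5 + 209·5 + 241·5 + 268·2 = 3711
C: 185·3 + 209·0 + 241·0 + 268·5 = 1895
E: 185·0 + 209·1 + 241·1 + 268·0 = 450
A: 185·1 + 209·2 + 241·3 + 268·3 = 2130
F has the highest Borda score (3711).

F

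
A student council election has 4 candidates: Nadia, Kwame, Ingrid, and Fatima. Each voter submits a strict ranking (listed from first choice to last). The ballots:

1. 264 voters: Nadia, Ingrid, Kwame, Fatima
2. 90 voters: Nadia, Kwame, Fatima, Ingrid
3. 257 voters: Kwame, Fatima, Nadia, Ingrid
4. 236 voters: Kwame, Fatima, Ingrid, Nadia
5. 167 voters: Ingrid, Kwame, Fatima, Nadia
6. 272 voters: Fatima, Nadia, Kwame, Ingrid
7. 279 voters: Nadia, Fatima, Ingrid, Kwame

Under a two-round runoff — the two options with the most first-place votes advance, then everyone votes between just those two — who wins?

Nadia

Round 1 first-place votes: Nadia 633, Kwame 493, Ingrid 167, Fatima 272.
Nadia and Kwame advance.
Runoff: Nadia is preferred to Kwame by 905 voters; Kwame by 660.
Nadia wins the runoff.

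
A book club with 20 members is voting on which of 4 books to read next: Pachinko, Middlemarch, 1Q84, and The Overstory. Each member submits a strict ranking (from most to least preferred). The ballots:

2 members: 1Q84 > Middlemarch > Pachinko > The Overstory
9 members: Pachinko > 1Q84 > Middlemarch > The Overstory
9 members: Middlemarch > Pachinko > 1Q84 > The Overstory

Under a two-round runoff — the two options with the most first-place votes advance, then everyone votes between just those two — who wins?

Middlemarch

Round 1 first-place votes: Pachinko 9, Middlemarch 9, 1Q84 2, The Overstory 0.
Pachinko and Middlemarch advance.
Runoff: Pachinko is preferred to Middlemarch by 9 voters; Middlemarch by 11.
Middlemarch wins the runoff.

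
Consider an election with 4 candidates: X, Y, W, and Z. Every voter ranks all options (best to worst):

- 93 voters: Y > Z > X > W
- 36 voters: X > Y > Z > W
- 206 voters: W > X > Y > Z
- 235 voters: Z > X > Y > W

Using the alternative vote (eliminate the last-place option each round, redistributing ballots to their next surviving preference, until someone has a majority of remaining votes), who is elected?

Round 1: X 36, Y 93, W 206, Z 235. Eliminate X.
Round 2: Y 129, W 206, Z 235. Eliminate Y.
Round 3: W 206, Z 364. Z has a majority.

Z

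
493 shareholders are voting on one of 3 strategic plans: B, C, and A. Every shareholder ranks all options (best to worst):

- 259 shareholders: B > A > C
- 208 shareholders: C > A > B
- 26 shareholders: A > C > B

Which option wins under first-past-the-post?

First-place votes: B 259, C 208, A 26.
B has the most first-place votes.

B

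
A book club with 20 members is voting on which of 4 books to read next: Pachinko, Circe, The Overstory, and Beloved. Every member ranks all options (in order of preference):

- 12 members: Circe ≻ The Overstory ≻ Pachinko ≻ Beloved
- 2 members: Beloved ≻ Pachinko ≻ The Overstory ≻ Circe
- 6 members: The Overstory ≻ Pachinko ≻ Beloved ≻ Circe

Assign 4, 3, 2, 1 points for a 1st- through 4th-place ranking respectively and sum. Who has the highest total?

Pachinko: 12·2 + 2·3 + 6·3 = 48
Circe: 12·4 + 2·1 + 6·1 = 56
The Overstory: 12·3 + 2·2 + 6·4 = 64
Beloved: 12·1 + 2·4 + 6·2 = 32
The Overstory has the highest Borda score (64).

The Overstory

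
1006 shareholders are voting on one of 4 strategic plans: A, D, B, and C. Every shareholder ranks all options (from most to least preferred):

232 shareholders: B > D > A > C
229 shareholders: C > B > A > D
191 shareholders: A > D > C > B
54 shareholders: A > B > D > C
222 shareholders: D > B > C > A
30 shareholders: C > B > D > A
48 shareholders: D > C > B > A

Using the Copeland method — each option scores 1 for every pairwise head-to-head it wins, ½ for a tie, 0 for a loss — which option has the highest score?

B

A: loses to D, B, and C → score 0.
D: beats A and C; loses to B → score 2.
B: beats A, D, and C → score 3.
C: beats A; loses to D and B → score 1.
B has the best pairwise record.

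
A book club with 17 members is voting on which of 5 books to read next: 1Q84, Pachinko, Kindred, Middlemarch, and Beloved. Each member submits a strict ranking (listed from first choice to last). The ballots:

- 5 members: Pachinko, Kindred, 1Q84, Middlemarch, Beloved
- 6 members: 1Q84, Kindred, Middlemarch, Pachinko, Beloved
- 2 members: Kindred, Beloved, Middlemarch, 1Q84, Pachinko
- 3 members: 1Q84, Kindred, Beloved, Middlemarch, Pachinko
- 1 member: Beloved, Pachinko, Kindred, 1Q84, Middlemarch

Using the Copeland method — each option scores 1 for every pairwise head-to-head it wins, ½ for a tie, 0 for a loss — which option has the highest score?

1Q84: beats Pachinko, Kindred, Middlemarch, and Beloved → score 4.
Pachinko: beats Beloved; loses to 1Q84, Kindred, and Middlemarch → score 1.
Kindred: beats Pachinko, Middlemarch, and Beloved; loses to 1Q84 → score 3.
Middlemarch: beats Pachinko and Beloved; loses to 1Q84 and Kindred → score 2.
Beloved: loses to 1Q84, Pachinko, Kindred, and Middlemarch → score 0.
1Q84 has the best pairwise record.

1Q84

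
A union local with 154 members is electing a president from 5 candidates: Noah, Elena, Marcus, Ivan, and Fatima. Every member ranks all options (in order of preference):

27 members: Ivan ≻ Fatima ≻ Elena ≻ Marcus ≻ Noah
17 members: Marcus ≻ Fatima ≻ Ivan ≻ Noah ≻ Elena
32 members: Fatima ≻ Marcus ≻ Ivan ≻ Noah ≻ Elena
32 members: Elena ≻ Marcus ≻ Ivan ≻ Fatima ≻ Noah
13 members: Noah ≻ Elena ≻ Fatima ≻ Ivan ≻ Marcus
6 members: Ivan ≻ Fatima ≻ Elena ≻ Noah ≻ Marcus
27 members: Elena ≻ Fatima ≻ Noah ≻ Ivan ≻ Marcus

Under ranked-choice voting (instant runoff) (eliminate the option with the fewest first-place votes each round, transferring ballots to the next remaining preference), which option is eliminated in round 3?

Ivan

Round 1: Noah 13, Elena 59, Marcus 17, Ivan 33, Fatima 32. Eliminate Noah.
Round 2: Elena 72, Marcus 17, Ivan 33, Fatima 32. Eliminate Marcus.
Round 3: Elena 72, Ivan 33, Fatima 49. Eliminate Ivan.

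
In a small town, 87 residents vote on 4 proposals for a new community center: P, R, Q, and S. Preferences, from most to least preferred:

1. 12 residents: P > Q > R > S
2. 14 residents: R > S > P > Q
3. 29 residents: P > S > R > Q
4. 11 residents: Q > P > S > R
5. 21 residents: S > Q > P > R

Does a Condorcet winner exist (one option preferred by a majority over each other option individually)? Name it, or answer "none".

P

P vs R: 73–14 for P.
P vs Q: 55–32 for P.
P vs S: 52–35 for P.
P beats every other option head-to-head.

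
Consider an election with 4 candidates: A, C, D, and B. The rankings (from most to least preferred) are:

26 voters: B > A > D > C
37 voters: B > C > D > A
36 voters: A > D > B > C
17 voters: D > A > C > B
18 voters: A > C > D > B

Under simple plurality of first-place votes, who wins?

B

First-place votes: A 54, C 0, D 17, B 63.
B has the most first-place votes.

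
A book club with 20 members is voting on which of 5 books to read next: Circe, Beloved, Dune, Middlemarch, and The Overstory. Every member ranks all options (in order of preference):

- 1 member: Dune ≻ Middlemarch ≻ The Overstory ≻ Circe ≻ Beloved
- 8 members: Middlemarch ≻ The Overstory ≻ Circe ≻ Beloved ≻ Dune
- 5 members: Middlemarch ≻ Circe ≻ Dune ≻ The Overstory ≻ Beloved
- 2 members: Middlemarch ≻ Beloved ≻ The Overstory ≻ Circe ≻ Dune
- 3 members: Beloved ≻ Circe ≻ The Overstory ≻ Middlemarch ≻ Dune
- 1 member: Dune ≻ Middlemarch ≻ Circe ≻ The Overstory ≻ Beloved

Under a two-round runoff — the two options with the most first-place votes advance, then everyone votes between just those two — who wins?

Middlemarch

Round 1 first-place votes: Circe 0, Beloved 3, Dune 2, Middlemarch 15, The Overstory 0.
Middlemarch and Beloved advance.
Runoff: Middlemarch is preferred to Beloved by 17 voters; Beloved by 3.
Middlemarch wins the runoff.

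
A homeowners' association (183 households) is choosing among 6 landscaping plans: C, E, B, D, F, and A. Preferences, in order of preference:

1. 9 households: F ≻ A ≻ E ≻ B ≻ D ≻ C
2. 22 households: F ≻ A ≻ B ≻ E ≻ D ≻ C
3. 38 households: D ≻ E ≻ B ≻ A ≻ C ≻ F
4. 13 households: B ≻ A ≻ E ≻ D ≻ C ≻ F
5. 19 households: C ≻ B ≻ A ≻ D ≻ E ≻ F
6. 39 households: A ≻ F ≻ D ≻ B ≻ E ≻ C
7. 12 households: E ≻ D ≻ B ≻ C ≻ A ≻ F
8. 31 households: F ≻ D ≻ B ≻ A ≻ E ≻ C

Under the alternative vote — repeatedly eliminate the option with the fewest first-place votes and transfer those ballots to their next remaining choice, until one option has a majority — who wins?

Round 1: C 19, E 12, B 13, D 38, F 62, A 39. Eliminate E.
Round 2: C 19, B 13, D 50, F 62, A 39. Eliminate B.
Round 3: C 19, D 50, F 62, A 52. Eliminate C.
Round 4: D 50, F 62, A 71. Eliminate D.
Round 5: F 62, A 121. A has a majority.

A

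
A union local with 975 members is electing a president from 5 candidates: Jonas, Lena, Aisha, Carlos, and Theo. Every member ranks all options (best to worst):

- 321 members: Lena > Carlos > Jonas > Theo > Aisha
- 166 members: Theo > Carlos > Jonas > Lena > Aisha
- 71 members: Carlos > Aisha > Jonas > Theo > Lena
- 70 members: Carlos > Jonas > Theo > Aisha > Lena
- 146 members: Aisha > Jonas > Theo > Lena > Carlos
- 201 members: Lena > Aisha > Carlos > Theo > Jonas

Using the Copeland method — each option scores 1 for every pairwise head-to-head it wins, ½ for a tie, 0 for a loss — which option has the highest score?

Lena

Jonas: beats Aisha and Theo; loses to Lena and Carlos → score 2.
Lena: beats Jonas, Aisha, Carlos, and Theo → score 4.
Aisha: loses to Jonas, Lena, Carlos, and Theo → score 0.
Carlos: beats Jonas, Aisha, and Theo; loses to Lena → score 3.
Theo: beats Aisha; loses to Jonas, Lena, and Carlos → score 1.
Lena has the best pairwise record.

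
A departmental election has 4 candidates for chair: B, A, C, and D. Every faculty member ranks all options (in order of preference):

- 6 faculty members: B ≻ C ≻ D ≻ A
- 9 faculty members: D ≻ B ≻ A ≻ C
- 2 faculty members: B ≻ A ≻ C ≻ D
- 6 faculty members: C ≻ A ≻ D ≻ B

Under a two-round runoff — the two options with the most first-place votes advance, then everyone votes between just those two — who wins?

D

Round 1 first-place votes: B 8, A 0, C 6, D 9.
D and B advance.
Runoff: D is preferred to B by 15 voters; B by 8.
D wins the runoff.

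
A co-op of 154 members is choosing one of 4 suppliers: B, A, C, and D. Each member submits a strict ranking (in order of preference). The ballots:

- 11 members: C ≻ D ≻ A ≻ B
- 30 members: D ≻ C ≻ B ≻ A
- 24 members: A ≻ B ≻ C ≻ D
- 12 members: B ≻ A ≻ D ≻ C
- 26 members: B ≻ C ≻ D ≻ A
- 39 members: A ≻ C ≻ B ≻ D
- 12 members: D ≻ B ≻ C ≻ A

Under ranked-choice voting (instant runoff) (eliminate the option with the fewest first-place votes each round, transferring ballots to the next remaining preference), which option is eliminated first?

C

Round 1: B 38, A 63, C 11, D 42. Eliminate C.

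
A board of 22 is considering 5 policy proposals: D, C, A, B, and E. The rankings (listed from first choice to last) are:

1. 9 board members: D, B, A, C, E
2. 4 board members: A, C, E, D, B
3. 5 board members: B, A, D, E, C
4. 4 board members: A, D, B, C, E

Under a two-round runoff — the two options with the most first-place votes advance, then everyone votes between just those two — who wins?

Round 1 first-place votes: D 9, C 0, A 8, B 5, E 0.
D and A advance.
Runoff: D is preferred to A by 9 voters; A by 13.
A wins the runoff.

A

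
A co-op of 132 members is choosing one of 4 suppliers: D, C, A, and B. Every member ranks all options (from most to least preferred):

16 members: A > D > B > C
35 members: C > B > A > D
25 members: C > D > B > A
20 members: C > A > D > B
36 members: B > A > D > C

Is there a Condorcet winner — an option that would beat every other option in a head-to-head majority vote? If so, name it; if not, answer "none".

C

C vs D: 80–52 for C.
C vs A: 80–52 for C.
C vs B: 80–52 for C.
C beats every other option head-to-head.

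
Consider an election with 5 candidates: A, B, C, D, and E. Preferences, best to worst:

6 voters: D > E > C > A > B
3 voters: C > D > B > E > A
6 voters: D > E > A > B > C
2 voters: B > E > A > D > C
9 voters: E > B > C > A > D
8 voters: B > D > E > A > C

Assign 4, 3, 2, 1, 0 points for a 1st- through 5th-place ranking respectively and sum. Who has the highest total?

A: 6·1 + 3·0 + 6·2 + 2·2 + 9·1 + 8·1 = 39
B: 6·0 + 3·2 + 6·1 + 2·4 + 9·3 + 8·4 = 79
C: 6·2 + 3·4 + 6·0 + 2·0 + 9·2 + 8·0 = 42
D: 6·4 + 3·3 + 6·4 + 2·1 + 9·0 + 8·3 = 83
E: 6·3 + 3·1 + 6·3 + 2·3 + 9·4 + 8·2 = 97
E has the highest Borda score (97).

E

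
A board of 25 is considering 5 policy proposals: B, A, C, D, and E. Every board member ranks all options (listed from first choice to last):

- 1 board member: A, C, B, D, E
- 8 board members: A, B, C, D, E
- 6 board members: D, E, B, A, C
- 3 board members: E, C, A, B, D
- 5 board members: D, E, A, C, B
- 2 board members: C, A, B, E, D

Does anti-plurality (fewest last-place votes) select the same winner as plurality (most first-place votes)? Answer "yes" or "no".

no

Anti-plurality — last-place votes: B 5, A 0, C 6, D 5, E 9. Winner: A.
Plurality — first-place votes: B 0, A 9, C 2, D 11, E 3. Winner: D.
The two methods disagree.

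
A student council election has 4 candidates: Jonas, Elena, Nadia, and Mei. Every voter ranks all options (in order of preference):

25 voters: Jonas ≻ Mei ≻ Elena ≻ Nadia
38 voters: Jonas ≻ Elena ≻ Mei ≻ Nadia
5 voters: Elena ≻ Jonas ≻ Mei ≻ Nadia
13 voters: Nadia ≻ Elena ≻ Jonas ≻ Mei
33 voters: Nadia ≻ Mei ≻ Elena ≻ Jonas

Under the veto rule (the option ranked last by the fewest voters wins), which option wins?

Last-place votes: Jonas 33, Elena 0, Nadia 68, Mei 13.
Elena is ranked last by the fewest voters, so Elena wins.

Elena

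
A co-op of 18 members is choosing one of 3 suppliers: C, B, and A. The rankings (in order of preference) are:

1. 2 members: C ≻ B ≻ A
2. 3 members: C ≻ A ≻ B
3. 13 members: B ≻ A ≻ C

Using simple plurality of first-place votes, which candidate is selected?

First-place votes: C 5, B 13, A 0.
B has the most first-place votes.

B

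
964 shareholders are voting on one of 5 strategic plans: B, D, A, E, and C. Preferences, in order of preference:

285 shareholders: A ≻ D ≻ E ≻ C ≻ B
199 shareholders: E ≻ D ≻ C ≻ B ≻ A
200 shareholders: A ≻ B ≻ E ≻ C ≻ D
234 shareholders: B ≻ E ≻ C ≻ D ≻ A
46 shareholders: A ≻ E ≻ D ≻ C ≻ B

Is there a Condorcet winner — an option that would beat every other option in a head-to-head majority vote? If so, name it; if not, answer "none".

A

A vs B: 531–433 for A.
A vs D: 531–433 for A.
A vs E: 531–433 for A.
A vs C: 531–433 for A.
A beats every other option head-to-head.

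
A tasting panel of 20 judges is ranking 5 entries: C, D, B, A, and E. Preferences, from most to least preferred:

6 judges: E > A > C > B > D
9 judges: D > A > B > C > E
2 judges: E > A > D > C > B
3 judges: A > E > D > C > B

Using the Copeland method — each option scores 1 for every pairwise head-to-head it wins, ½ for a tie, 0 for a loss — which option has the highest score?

A

C: beats B; loses to D, A, and E → score 1.
D: beats C and B; loses to A and E → score 2.
B: loses to C, D, A, and E → score 0.
A: beats C, D, B, and E → score 4.
E: beats C, D, and B; loses to A → score 3.
A has the best pairwise record.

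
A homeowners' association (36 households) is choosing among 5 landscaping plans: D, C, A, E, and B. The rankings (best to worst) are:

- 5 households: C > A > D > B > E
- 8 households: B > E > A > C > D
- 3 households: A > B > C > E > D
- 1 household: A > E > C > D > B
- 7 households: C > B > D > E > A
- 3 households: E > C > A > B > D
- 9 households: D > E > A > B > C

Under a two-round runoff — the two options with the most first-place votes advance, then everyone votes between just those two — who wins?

Round 1 first-place votes: D 9, C 12, A 4, E 3, B 8.
C and D advance.
Runoff: C is preferred to D by 27 voters; D by 9.
C wins the runoff.

C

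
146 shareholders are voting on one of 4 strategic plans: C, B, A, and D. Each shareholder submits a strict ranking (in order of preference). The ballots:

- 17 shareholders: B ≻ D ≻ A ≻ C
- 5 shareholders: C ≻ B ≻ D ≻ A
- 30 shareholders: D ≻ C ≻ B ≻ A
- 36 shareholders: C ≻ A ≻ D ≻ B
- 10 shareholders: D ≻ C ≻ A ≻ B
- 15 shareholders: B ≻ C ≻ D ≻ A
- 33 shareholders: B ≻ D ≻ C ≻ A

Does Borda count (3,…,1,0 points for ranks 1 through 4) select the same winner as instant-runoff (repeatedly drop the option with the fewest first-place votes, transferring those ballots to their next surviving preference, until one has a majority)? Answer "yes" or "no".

Borda — scores: C 266, B 235, A 99, D 276. Winner: D.
Instant-runoff — R1 C 41, B 65, A 0, D 40 (A out); R2 C 41, B 65, D 40 (D out); R3 C 81, B 65 (C winner). Winner: C.
The two methods disagree.

no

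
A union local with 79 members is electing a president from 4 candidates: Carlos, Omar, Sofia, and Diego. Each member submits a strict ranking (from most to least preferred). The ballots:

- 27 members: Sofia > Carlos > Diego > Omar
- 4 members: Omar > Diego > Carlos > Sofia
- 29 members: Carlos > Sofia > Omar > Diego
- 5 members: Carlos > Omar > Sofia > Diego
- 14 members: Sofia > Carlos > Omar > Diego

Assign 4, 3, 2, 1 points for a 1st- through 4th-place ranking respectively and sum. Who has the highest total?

Carlos: 27·3 + 4·2 + 29·4 + 5·4 + 14·3 = 267
Omar: 27·1 + 4·4 + 29·2 + 5·3 + 14·2 = 144
Sofia: 27·4 + 4·1 + 29·3 + 5·2 + 14·4 = 265
Diego: 27·2 + 4·3 + 29·1 + 5·1 + 14·1 = 114
Carlos has the highest Borda score (267).

Carlos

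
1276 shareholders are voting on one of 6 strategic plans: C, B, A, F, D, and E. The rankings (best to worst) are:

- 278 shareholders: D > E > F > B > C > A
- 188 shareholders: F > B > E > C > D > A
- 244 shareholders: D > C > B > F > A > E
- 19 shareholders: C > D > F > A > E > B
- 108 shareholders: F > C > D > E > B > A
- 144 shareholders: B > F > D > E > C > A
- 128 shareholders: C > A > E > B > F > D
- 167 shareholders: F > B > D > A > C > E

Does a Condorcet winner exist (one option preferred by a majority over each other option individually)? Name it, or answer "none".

F

F vs C: 885–391 for F.
F vs B: 760–516 for F.
F vs A: 1148–128 for F.
F vs D: 735–541 for F.
F vs E: 870–406 for F.
F beats every other option head-to-head.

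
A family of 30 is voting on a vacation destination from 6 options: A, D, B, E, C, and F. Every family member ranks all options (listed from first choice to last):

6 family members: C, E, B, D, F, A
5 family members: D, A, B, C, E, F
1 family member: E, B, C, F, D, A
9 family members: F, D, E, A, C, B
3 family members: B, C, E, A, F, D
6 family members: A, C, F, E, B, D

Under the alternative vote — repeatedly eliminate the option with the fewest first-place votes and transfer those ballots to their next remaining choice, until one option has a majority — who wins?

A

Round 1: A 6, D 5, B 3, E 1, C 6, F 9. Eliminate E.
Round 2: A 6, D 5, B 4, C 6, F 9. Eliminate B.
Round 3: A 6, D 5, C 10, F 9. Eliminate D.
Round 4: A 11, C 10, F 9. Eliminate F.
Round 5: A 20, C 10. A has a majority.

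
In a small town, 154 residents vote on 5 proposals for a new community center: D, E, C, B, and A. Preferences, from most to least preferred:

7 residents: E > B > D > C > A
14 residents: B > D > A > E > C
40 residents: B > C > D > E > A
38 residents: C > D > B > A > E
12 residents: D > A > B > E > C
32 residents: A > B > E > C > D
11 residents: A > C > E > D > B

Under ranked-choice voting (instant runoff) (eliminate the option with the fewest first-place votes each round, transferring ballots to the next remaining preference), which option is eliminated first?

E

Round 1: D 12, E 7, C 38, B 54, A 43. Eliminate E.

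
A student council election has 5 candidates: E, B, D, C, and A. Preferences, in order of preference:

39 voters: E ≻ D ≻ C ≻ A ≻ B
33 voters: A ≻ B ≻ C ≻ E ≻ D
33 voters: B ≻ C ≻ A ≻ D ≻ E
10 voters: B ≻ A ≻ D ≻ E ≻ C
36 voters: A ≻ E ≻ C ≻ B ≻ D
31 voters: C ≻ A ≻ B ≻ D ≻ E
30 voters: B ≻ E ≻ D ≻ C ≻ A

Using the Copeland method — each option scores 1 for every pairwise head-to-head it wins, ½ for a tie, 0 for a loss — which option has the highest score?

E: beats D and C; loses to B and A → score 2.
B: beats E and D; ties C; loses to A → score 2.5.
D: loses to E, B, C, and A → score 0.
C: beats D and A; ties B; loses to E → score 2.5.
A: beats E, B, and D; loses to C → score 3.
A has the best pairwise record.

A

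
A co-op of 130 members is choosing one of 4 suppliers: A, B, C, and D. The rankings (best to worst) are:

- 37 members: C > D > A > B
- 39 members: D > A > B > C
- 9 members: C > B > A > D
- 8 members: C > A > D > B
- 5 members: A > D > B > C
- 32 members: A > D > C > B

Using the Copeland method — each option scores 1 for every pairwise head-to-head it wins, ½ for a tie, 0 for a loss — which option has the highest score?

D

A: beats B and C; loses to D → score 2.
B: loses to A, C, and D → score 0.
C: beats B; loses to A and D → score 1.
D: beats A, B, and C → score 3.
D has the best pairwise record.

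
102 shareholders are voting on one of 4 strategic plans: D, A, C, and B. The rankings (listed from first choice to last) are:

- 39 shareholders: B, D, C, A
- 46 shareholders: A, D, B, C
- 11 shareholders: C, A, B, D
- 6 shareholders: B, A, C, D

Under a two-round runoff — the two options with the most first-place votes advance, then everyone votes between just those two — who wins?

A

Round 1 first-place votes: D 0, A 46, C 11, B 45.
A and B advance.
Runoff: A is preferred to B by 57 voters; B by 45.
A wins the runoff.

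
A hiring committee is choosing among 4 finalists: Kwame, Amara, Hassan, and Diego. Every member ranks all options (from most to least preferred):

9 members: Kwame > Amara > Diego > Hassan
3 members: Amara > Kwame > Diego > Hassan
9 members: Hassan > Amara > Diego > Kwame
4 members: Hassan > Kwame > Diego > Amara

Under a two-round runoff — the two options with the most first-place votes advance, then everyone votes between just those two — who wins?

Hassan

Round 1 first-place votes: Kwame 9, Amara 3, Hassan 13, Diego 0.
Hassan and Kwame advance.
Runoff: Hassan is preferred to Kwame by 13 voters; Kwame by 12.
Hassan wins the runoff.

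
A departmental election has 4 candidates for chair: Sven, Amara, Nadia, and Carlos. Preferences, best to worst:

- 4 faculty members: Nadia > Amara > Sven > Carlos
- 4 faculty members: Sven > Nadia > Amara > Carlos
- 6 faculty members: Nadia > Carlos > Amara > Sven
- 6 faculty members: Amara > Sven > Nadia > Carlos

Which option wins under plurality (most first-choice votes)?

Nadia

First-place votes: Sven 4, Amara 6, Nadia 10, Carlos 0.
Nadia has the most first-place votes.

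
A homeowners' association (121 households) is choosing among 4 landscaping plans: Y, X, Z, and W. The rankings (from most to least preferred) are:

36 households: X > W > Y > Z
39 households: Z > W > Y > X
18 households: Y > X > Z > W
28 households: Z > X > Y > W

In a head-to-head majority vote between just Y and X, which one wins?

Voters preferring Y to X: 57; preferring X to Y: 64.
X wins the head-to-head.

X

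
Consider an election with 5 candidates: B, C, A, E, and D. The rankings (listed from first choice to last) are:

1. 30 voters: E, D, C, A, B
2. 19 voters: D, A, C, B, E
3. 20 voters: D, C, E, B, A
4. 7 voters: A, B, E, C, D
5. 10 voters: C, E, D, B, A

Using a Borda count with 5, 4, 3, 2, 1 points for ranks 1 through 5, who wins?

B: 30·1 + 19·2 + 20·2 + 7·4 + 10·2 = 156
C: 30·3 + 19·3 + 20·4 + 7·2 + 10·5 = 291
A: 30·2 + 19·4 + 20·1 + 7·5 + 10·1 = 201
E: 30·5 + 19·1 + 20·3 + 7·3 + 10·4 = 290
D: 30·4 + 19·5 + 20·5 + 7·1 + 10·3 = 352
D has the highest Borda score (352).

D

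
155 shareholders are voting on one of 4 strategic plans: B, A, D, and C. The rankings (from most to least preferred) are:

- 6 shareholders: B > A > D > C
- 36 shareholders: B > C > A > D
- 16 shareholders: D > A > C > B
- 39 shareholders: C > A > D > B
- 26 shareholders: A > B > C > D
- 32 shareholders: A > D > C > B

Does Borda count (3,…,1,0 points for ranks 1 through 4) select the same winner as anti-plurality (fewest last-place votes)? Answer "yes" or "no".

Borda — scores: B 178, A 332, D 157, C 263. Winner: A.
Anti-plurality — last-place votes: B 87, A 0, D 62, C 6. Winner: A.
The two methods agree.

yes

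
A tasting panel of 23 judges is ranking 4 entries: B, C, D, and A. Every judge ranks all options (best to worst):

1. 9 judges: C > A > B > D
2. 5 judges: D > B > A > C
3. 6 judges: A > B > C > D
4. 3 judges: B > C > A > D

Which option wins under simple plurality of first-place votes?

C

First-place votes: B 3, C 9, D 5, A 6.
C has the most first-place votes.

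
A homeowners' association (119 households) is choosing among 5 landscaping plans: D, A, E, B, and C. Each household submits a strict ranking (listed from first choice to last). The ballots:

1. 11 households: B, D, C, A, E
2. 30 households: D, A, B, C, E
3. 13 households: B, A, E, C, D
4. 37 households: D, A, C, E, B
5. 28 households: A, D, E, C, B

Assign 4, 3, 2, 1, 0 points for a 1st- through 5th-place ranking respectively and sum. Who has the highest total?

D

D: 11·3 + 30·4 + 13·0 + 37·4 + 28·3 = 385
A: 11·1 + 30·3 + 13·3 + 37·3 + 28·4 = 363
E: 11·0 + 30·0 + 13·2 + 37·1 + 28·2 = 119
B: 11·4 + 30·2 + 13·4 + 37·0 + 28·0 = 156
C: 11·2 + 30·1 + 13·1 + 37·2 + 28·1 = 167
D has the highest Borda score (385).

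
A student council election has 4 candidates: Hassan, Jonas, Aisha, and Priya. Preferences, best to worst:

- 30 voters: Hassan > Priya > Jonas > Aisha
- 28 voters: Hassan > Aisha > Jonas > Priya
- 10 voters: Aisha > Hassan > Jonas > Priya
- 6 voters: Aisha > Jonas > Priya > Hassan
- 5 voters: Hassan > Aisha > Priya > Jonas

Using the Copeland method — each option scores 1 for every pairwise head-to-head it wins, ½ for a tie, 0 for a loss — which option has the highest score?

Hassan: beats Jonas, Aisha, and Priya → score 3.
Jonas: beats Priya; loses to Hassan and Aisha → score 1.
Aisha: beats Jonas and Priya; loses to Hassan → score 2.
Priya: loses to Hassan, Jonas, and Aisha → score 0.
Hassan has the best pairwise record.

Hassan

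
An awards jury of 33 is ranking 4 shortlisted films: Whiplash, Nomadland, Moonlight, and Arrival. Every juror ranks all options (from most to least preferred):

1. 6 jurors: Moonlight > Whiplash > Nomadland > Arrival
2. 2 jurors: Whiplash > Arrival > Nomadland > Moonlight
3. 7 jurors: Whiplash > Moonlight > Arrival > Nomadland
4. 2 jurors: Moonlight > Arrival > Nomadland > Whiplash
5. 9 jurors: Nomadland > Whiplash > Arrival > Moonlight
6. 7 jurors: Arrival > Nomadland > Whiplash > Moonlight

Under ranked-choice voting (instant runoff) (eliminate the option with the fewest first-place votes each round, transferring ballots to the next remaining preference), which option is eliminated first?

Round 1: Whiplash 9, Nomadland 9, Moonlight 8, Arrival 7. Eliminate Arrival.

Arrival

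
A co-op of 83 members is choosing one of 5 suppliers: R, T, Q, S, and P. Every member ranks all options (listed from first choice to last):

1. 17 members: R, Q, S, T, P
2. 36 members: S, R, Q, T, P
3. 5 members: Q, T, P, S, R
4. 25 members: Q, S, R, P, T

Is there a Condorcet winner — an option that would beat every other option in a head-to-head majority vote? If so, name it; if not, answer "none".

Checking pairwise contests:
S beats R 66–17.
R beats T 78–5.
R beats Q 53–30.
Q beats S 47–36.
R beats P 78–5.
Every option loses at least one head-to-head, so there is no Condorcet winner.

none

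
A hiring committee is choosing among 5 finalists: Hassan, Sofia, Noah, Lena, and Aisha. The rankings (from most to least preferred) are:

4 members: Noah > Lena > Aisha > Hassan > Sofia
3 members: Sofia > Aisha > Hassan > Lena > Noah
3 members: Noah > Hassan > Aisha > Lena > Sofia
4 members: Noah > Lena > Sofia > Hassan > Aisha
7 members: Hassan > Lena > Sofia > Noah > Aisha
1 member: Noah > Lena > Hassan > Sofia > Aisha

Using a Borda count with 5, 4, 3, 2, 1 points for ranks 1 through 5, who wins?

Hassan: 4·2 + 3·3 + 3·4 + 4·2 + 7·5 + 1·3 = 75
Sofia: 4·1 + 3·5 + 3·1 + 4·3 + 7·3 + 1·2 = 57
Noah: 4·5 + 3·1 + 3·5 + 4·5 + 7·2 + 1·5 = 77
Lena: 4·4 + 3·2 + 3·2 + 4·4 + 7·4 + 1·4 = 76
Aisha: 4·3 + 3·4 + 3·3 + 4·1 + 7·1 + 1·1 = 45
Noah has the highest Borda score (77).

Noah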